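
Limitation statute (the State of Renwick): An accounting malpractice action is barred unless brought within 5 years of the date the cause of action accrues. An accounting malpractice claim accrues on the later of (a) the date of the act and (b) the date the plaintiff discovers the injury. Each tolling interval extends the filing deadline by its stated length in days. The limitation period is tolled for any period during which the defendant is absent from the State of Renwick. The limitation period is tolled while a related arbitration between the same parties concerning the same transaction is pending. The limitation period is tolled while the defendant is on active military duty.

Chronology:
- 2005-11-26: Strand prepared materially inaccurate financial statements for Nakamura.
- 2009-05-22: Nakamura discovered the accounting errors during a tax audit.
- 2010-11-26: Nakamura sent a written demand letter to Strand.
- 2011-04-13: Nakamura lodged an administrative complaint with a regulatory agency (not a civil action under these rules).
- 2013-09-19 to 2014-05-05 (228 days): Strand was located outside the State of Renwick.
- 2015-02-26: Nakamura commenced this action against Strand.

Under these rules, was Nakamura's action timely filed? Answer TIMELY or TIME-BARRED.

TIME-BARRED

Because discovery on 2009-05-22 post-dates the 2005-11-26 act, accrual under the later-of rule falls on 2009-05-22.
The untolled deadline — 5 years after 2009-05-22 — is 2014-05-22.
Because the defendant's absence from the jurisdiction ran from 2013-09-19 to 2014-05-05, the deadline is extended by 228 days to 2015-01-05.
None of the other events listed affects the running of the period under the stated rules.
Nakamura filed on 2015-02-26, after the 2015-01-05 deadline, so the action is time-barred.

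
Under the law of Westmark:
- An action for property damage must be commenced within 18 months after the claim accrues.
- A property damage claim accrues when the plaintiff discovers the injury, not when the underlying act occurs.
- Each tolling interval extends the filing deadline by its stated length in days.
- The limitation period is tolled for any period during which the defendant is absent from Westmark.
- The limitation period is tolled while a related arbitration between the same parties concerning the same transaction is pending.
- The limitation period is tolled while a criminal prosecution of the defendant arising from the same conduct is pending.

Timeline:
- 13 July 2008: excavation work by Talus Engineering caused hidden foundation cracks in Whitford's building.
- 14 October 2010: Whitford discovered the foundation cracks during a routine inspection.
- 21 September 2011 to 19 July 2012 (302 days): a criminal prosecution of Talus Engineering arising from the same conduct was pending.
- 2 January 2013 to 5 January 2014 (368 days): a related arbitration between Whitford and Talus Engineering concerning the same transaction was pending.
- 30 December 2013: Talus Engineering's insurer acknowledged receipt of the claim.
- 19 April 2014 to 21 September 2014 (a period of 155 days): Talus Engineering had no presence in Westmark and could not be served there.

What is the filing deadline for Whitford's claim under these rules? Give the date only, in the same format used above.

13 February 2014

Accrual is tied to discovery, so the period began on 14 October 2010 rather than on 13 July 2008 when the act occurred.
Adding the 18 months base period to 14 October 2010 gives a deadline of 14 April 2012, before any tolling.
Because the pending criminal prosecution ran from 21 September 2011 to 19 July 2012, the deadline is extended by 302 days to 10 February 2013.
The pending related arbitration from 2 January 2013 to 5 January 2014 tolled the period for 368 days, extending the deadline to 13 February 2014.
By the time the defendant's absence from the jurisdiction began on 19 April 2014, the limitation period had already expired on 13 February 2014; that interval cannot revive it.
Nothing else in the chronology tolls or restarts the period.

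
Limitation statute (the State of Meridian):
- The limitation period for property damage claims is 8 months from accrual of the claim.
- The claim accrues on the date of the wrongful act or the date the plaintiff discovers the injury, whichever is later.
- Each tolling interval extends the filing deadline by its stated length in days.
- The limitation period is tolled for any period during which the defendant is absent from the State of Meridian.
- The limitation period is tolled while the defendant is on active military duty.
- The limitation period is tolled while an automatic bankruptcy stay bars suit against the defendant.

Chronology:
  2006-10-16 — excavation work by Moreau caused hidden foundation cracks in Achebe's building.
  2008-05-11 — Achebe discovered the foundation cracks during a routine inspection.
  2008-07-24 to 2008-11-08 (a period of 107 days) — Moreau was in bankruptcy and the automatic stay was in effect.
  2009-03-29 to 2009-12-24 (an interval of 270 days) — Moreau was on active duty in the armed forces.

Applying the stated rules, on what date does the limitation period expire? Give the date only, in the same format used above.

2010-01-23

The claim accrued on 2008-05-11 — the later of the 2006-10-16 act and the 2008-05-11 discovery.
Adding the 8 months base period to 2008-05-11 gives a deadline of 2009-01-11, before any tolling.
The automatic bankruptcy stay from 2008-07-24 to 2008-11-08 tolled the period for 107 days, extending the deadline to 2009-04-28.
The defendant's active military service from 2009-03-29 to 2009-12-24 tolled the period for 270 days, extending the deadline to 2010-01-23.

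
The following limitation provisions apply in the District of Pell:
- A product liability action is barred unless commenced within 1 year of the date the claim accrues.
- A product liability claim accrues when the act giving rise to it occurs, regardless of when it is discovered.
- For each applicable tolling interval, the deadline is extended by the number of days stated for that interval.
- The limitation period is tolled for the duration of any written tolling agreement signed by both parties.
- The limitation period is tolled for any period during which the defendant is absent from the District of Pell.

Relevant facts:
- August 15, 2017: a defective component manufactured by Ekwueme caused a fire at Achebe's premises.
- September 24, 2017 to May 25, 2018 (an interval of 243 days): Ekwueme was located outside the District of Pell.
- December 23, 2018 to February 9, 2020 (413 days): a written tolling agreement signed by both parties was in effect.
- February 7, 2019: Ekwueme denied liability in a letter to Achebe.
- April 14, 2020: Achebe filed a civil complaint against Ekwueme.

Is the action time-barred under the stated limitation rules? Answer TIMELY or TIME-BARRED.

The limitation period began to run on August 15, 2017.
Adding the 1 year base period to August 15, 2017 gives a deadline of August 15, 2018, before any tolling.
The defendant's absence from the jurisdiction from September 24, 2017 to May 25, 2018 tolled the period for 243 days, extending the deadline to April 15, 2019.
The period was tolled for 413 days by the written tolling agreement (December 23, 2018 to February 9, 2020), pushing the deadline to June 1, 2020.
The other events in the timeline have no effect on the limitation period under the stated rules.
Filing on April 14, 2020 beat the June 1, 2020 deadline — the action is timely.

TIMELY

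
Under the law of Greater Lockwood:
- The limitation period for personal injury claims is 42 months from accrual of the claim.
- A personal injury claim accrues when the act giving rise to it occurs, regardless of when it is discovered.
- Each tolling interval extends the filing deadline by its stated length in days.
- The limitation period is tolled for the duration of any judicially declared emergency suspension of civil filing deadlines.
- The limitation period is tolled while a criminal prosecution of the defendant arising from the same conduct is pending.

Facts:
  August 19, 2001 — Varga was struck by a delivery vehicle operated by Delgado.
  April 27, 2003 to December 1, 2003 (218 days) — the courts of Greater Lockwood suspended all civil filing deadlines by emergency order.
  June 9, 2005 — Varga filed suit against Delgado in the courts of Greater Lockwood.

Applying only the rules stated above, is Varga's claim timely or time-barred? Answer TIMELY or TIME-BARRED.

TIMELY

The claim accrued on August 19, 2001, the date of the act.
Adding the 42 months base period to August 19, 2001 gives a deadline of February 19, 2005, before any tolling.
Because the emergency suspension of filing deadlines ran from April 27, 2003 to December 1, 2003, the deadline is extended by 218 days to September 25, 2005.
Filing on June 9, 2005 beat the September 25, 2005 deadline — the action is timely.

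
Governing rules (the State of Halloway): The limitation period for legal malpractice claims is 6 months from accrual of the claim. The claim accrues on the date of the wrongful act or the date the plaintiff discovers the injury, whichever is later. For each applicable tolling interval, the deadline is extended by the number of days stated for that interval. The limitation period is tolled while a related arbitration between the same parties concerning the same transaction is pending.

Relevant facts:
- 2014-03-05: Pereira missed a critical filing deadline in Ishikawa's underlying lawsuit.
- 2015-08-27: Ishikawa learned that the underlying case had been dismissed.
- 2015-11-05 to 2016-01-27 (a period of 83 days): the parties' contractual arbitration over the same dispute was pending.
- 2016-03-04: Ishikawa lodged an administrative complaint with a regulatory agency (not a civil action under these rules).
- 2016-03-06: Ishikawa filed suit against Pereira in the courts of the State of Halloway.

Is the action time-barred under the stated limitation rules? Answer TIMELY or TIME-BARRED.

The claim accrued on 2015-08-27 — the later of the 2014-03-05 act and the 2015-08-27 discovery.
6 months from 2015-08-27 is 2016-02-27.
Because the pending related arbitration ran from 2015-11-05 to 2016-01-27, the deadline is extended by 83 days to 2016-05-20.
The other events in the timeline have no effect on the limitation period under the stated rules.
The 2016-03-06 filing precedes the 2016-05-20 deadline; the claim is timely.

TIMELY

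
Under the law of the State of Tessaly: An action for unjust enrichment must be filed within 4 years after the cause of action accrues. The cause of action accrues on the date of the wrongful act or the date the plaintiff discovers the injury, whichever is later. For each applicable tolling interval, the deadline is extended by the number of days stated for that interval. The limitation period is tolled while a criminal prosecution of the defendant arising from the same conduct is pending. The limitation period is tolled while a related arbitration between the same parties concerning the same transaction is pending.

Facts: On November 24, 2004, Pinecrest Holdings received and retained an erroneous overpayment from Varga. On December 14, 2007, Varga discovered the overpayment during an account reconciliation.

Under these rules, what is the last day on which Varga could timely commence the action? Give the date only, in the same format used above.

December 14, 2011

Taking the later of the act (November 24, 2004) and discovery (December 14, 2007), the claim accrued on December 14, 2007.
4 years from December 14, 2007 is December 14, 2011.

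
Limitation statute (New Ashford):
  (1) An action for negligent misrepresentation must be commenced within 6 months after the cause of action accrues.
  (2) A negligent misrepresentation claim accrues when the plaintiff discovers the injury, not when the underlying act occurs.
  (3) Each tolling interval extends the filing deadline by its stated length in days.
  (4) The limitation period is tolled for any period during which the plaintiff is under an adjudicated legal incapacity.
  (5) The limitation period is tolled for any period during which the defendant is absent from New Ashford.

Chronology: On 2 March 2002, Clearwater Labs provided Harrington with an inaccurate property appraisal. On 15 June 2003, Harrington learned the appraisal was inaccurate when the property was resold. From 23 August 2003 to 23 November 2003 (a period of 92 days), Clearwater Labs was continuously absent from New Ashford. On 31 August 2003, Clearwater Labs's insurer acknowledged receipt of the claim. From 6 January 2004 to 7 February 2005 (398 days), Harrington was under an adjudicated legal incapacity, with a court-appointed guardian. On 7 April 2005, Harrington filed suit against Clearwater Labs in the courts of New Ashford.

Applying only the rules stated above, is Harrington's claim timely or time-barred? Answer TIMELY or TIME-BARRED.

Accrual is tied to discovery, so the period began on 15 June 2003 rather than on 2 March 2002 when the act occurred.
6 months from 15 June 2003 is 15 December 2003.
The period was tolled for 92 days by the defendant's absence from the jurisdiction (23 August 2003 to 23 November 2003), pushing the deadline to 16 March 2004.
The plaintiff's legal incapacity from 6 January 2004 to 7 February 2005 tolled the period for 398 days, extending the deadline to 18 April 2005.
Nothing else in the chronology tolls or restarts the period.
Filing on 7 April 2005 beat the 18 April 2005 deadline — the action is timely.

TIMELY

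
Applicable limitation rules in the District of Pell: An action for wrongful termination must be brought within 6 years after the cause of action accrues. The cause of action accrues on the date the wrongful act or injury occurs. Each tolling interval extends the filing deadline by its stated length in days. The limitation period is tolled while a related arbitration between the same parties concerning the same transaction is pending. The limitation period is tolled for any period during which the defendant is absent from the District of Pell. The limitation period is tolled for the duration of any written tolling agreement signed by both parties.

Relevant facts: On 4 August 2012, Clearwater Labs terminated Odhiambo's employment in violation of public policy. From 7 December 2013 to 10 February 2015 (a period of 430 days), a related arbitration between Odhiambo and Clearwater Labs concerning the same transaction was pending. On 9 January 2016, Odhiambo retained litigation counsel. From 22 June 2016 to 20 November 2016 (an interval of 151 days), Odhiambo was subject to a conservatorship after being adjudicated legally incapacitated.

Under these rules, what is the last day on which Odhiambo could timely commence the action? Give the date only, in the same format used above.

8 October 2019

The limitation period began to run on 4 August 2012.
The untolled deadline — 6 years after 4 August 2012 — is 4 August 2018.
The period was tolled for 430 days by the pending related arbitration (7 December 2013 to 10 February 2015), pushing the deadline to 8 October 2019.
No stated provision tolls the period for the plaintiff's incapacity, so the interval from 22 June 2016 to 20 November 2016 has no effect on the deadline.
None of the other events listed affects the running of the period under the stated rules.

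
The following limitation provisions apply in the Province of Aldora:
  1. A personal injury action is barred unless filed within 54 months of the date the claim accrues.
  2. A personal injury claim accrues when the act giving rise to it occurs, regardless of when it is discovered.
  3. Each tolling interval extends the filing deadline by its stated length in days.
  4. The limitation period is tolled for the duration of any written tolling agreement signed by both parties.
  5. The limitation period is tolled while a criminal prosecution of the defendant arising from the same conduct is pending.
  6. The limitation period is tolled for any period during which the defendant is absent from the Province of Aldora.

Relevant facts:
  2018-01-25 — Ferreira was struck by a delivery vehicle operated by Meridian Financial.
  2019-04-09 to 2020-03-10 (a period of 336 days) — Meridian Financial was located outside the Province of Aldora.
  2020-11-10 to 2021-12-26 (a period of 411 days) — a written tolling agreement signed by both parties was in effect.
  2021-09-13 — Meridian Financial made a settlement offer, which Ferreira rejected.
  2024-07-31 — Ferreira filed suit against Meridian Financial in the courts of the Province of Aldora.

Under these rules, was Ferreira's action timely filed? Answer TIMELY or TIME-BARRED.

TIMELY

The claim accrued on 2018-01-25, the date of the act.
54 months from 2018-01-25 is 2022-07-25.
The period was tolled for 336 days by the defendant's absence from the jurisdiction (2019-04-09 to 2020-03-10), pushing the deadline to 2023-06-26.
The period was tolled for 411 days by the written tolling agreement (2020-11-10 to 2021-12-26), pushing the deadline to 2024-08-10.
Nothing else in the chronology tolls or restarts the period.
Filing on 2024-07-31 beat the 2024-08-10 deadline — the action is timely.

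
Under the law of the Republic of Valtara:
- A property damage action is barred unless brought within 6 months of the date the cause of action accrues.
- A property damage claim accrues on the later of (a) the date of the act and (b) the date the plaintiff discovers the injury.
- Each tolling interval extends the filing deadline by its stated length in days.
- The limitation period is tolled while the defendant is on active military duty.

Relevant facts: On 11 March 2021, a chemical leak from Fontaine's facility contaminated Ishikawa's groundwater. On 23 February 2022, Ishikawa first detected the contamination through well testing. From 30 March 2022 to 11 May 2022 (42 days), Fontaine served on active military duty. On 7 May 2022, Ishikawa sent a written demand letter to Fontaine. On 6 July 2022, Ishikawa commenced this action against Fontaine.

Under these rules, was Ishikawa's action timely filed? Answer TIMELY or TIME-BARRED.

TIMELY

Taking the later of the act (11 March 2021) and discovery (23 February 2022), the claim accrued on 23 February 2022.
6 months from 23 February 2022 is 23 August 2022.
Because the defendant's active military service ran from 30 March 2022 to 11 May 2022, the deadline is extended by 42 days to 4 October 2022.
Nothing else in the chronology tolls or restarts the period.
The 6 July 2022 filing precedes the 4 October 2022 deadline; the claim is timely.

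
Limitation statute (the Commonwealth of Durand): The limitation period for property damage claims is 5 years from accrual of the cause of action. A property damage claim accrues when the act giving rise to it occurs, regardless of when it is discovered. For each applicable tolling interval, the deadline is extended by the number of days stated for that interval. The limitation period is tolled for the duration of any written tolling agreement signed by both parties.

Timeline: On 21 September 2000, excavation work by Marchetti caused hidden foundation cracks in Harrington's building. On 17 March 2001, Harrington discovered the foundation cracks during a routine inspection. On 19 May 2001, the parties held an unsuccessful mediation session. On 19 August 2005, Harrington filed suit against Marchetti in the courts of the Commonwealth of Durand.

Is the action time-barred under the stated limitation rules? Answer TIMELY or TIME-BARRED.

Because the rule ties accrual to occurrence, the claim accrued on 21 September 2000, not on the 17 March 2001 discovery date.
The untolled deadline — 5 years after 21 September 2000 — is 21 September 2005.
The other events in the timeline have no effect on the limitation period under the stated rules.
The 19 August 2005 filing precedes the 21 September 2005 deadline; the claim is timely.

TIMELY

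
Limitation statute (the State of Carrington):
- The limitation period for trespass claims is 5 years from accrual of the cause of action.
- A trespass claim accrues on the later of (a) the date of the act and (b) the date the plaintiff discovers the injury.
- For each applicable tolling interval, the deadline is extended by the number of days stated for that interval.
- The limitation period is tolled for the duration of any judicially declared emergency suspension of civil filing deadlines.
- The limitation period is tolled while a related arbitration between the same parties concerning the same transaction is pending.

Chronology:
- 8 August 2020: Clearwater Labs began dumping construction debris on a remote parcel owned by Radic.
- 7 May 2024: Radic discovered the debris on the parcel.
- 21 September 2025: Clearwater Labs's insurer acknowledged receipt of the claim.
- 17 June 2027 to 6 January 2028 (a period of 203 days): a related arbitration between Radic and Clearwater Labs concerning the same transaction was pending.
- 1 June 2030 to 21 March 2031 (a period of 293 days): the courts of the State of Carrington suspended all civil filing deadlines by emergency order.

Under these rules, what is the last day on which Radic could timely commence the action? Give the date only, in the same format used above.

26 November 2029

Taking the later of the act (8 August 2020) and discovery (7 May 2024), the claim accrued on 7 May 2024.
Adding the 5 years base period to 7 May 2024 gives a deadline of 7 May 2029, before any tolling.
Because the pending related arbitration ran from 17 June 2027 to 6 January 2028, the deadline is extended by 203 days to 26 November 2029.
The emergency suspension of filing deadlines from 1 June 2030 to 21 March 2031 began after the period had already run on 26 November 2029, so it has no tolling effect.
The other events in the timeline have no effect on the limitation period under the stated rules.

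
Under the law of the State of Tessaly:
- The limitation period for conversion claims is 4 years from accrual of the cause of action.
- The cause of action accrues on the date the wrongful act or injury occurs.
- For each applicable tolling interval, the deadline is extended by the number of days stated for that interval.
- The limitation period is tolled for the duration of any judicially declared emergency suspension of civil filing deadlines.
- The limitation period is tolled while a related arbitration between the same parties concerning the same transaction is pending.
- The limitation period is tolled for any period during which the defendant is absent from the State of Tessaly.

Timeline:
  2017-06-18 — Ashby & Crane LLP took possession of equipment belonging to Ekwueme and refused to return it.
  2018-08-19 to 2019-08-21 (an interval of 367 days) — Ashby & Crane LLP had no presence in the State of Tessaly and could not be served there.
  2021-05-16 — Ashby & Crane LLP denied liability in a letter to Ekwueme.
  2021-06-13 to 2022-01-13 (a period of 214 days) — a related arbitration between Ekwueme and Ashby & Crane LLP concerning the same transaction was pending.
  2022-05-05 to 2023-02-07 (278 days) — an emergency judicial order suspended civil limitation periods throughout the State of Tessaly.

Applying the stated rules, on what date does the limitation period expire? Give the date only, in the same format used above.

2023-10-25

The limitation period began to run on 2017-06-18.
4 years from 2017-06-18 is 2021-06-18.
The period was tolled for 367 days by the defendant's absence from the jurisdiction (2018-08-19 to 2019-08-21), pushing the deadline to 2022-06-20.
Because the pending related arbitration ran from 2021-06-13 to 2022-01-13, the deadline is extended by 214 days to 2023-01-20.
The period was tolled for 278 days by the emergency suspension of filing deadlines (2022-05-05 to 2023-02-07), pushing the deadline to 2023-10-25.
Nothing else in the chronology tolls or restarts the period.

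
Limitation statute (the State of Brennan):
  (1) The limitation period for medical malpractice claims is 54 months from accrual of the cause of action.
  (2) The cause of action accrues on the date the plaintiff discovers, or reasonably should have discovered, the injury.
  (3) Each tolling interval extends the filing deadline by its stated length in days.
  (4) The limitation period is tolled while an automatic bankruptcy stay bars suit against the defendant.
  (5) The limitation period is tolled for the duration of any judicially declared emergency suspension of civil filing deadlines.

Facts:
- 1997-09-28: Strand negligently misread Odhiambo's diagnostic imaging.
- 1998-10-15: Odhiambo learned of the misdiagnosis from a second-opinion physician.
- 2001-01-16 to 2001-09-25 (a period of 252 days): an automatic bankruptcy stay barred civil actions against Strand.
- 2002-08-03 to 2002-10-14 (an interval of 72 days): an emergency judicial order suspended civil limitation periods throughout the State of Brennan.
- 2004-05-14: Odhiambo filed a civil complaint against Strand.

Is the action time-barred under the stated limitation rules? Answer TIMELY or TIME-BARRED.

Under the discovery rule, the claim accrued on 1998-10-15, when Odhiambo discovered the injury — not on the 1997-09-28 date of the underlying act.
54 months from 1998-10-15 is 2003-04-15.
The automatic bankruptcy stay from 2001-01-16 to 2001-09-25 tolled the period for 252 days, extending the deadline to 2003-12-23.
The emergency suspension of filing deadlines from 2002-08-03 to 2002-10-14 tolled the period for 72 days, extending the deadline to 2004-03-04.
The 2004-05-14 filing falls after the 2004-03-04 deadline; the claim is time-barred.

TIME-BARRED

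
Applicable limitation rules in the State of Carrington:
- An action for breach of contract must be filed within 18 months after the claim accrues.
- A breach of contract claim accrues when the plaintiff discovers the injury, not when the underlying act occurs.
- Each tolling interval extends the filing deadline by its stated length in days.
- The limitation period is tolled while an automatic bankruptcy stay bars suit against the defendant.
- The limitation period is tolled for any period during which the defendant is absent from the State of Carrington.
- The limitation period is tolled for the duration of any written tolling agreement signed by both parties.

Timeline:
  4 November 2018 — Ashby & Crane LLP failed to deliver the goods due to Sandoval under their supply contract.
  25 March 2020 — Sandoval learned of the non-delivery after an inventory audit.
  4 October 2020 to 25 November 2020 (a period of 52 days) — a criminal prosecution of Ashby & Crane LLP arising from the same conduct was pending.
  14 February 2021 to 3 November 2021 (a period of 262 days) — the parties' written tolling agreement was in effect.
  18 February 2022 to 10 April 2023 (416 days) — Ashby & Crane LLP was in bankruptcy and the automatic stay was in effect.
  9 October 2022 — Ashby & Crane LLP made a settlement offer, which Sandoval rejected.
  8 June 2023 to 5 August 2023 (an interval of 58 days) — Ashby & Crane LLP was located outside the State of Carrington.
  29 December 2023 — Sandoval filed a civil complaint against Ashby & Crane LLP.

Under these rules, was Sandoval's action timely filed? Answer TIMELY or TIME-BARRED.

Accrual is tied to discovery, so the period began on 25 March 2020 rather than on 4 November 2018 when the act occurred.
Adding the 18 months base period to 25 March 2020 gives a deadline of 25 September 2021, before any tolling.
The period was tolled for 262 days by the written tolling agreement (14 February 2021 to 3 November 2021), pushing the deadline to 14 June 2022.
Because the automatic bankruptcy stay ran from 18 February 2022 to 10 April 2023, the deadline is extended by 416 days to 4 August 2023.
Because the defendant's absence from the jurisdiction ran from 8 June 2023 to 5 August 2023, the deadline is extended by 58 days to 1 October 2023.
The pending criminal prosecution from 4 October 2020 to 25 November 2020 does not toll the period, because no stated rule makes a criminal prosecution a tolling event.
The other events in the timeline have no effect on the limitation period under the stated rules.
Filing on 29 December 2023 missed the 1 October 2023 deadline — the action is time-barred.

TIME-BARRED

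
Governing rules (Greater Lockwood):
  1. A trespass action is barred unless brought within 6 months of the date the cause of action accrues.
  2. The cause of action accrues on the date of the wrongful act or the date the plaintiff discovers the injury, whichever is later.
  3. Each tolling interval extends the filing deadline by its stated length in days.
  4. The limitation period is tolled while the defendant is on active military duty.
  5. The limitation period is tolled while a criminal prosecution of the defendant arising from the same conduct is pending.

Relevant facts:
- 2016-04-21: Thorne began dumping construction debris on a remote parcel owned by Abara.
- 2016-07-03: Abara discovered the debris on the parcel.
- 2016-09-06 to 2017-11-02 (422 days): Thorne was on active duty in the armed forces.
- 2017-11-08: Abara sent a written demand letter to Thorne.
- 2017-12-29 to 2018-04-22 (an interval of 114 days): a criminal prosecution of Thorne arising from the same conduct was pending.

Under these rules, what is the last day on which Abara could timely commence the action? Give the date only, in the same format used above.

Taking the later of the act (2016-04-21) and discovery (2016-07-03), the claim accrued on 2016-07-03.
The untolled deadline — 6 months after 2016-07-03 — is 2017-01-03.
The defendant's active military service from 2016-09-06 to 2017-11-02 tolled the period for 422 days, extending the deadline to 2018-03-01.
Because the pending criminal prosecution ran from 2017-12-29 to 2018-04-22, the deadline is extended by 114 days to 2018-06-23.
The other events in the timeline have no effect on the limitation period under the stated rules.

2018-06-23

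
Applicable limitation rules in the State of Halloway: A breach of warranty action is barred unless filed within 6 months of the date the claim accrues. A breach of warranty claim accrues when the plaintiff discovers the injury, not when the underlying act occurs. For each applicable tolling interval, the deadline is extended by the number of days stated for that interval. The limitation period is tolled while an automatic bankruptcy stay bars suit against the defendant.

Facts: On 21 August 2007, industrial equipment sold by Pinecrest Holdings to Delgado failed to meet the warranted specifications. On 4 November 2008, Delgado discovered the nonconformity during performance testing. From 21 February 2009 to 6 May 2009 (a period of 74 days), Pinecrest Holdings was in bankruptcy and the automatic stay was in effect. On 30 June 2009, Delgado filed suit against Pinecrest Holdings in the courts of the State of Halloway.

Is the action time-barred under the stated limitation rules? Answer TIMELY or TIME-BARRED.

TIMELY

The claim did not accrue until Delgado discovered the injury on 4 November 2008; the 21 August 2007 act date does not start the clock under the stated rule.
The untolled deadline — 6 months after 4 November 2008 — is 4 May 2009.
The automatic bankruptcy stay from 21 February 2009 to 6 May 2009 tolled the period for 74 days, extending the deadline to 17 July 2009.
The 30 June 2009 filing precedes the 17 July 2009 deadline; the claim is timely.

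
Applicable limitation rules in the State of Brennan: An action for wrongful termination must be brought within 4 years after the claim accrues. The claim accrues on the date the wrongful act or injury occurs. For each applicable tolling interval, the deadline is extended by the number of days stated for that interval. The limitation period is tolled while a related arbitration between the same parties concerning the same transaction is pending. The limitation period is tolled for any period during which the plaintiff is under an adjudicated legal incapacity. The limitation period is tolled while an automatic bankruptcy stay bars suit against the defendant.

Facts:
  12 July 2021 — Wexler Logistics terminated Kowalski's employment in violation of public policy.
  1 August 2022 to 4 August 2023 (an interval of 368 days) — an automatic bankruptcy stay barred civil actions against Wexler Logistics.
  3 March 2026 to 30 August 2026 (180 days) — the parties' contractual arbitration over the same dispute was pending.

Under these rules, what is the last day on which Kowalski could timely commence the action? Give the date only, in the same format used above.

11 January 2027

The claim accrued on 12 July 2021, when the wrongful act occurred.
Adding the 4 years base period to 12 July 2021 gives a deadline of 12 July 2025, before any tolling.
The automatic bankruptcy stay from 1 August 2022 to 4 August 2023 tolled the period for 368 days, extending the deadline to 15 July 2026.
The period was tolled for 180 days by the pending related arbitration (3 March 2026 to 30 August 2026), pushing the deadline to 11 January 2027.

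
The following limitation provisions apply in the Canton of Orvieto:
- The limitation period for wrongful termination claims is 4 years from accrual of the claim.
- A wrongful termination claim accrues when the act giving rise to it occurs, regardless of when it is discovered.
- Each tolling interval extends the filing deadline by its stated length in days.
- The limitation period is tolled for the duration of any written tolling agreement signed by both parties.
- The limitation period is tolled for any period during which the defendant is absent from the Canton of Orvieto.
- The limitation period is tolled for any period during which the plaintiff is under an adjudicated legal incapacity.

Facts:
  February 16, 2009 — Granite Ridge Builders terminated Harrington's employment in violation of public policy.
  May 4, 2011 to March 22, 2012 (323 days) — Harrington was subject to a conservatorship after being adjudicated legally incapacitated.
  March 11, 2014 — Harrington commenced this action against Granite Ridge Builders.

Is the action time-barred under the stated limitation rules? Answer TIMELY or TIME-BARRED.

TIME-BARRED

The claim accrued on February 16, 2009, the date of the act.
The untolled deadline — 4 years after February 16, 2009 — is February 16, 2013.
The period was tolled for 323 days by the plaintiff's legal incapacity (May 4, 2011 to March 22, 2012), pushing the deadline to January 5, 2014.
Harrington filed on March 11, 2014, after the January 5, 2014 deadline, so the action is time-barred.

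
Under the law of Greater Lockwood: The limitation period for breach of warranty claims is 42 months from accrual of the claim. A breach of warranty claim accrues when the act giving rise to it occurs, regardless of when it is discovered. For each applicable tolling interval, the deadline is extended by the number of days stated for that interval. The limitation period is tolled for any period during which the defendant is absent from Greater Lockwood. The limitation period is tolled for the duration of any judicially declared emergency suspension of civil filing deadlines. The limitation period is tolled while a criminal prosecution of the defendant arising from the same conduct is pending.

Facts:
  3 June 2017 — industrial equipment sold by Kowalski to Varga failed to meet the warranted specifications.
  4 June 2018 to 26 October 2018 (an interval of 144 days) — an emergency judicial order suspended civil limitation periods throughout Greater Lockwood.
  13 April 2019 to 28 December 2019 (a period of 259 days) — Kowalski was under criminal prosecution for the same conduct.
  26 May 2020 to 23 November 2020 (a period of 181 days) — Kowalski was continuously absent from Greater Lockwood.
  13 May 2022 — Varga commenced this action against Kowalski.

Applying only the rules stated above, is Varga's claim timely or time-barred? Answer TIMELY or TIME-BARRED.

The claim accrued on 3 June 2017, the date of the act.
42 months from 3 June 2017 is 3 December 2020.
The emergency suspension of filing deadlines from 4 June 2018 to 26 October 2018 tolled the period for 144 days, extending the deadline to 26 April 2021.
Because the pending criminal prosecution ran from 13 April 2019 to 28 December 2019, the deadline is extended by 259 days to 10 January 2022.
The period was tolled for 181 days by the defendant's absence from the jurisdiction (26 May 2020 to 23 November 2020), pushing the deadline to 10 July 2022.
Varga filed on 13 May 2022, before the 10 July 2022 deadline, so the action is timely.

TIMELY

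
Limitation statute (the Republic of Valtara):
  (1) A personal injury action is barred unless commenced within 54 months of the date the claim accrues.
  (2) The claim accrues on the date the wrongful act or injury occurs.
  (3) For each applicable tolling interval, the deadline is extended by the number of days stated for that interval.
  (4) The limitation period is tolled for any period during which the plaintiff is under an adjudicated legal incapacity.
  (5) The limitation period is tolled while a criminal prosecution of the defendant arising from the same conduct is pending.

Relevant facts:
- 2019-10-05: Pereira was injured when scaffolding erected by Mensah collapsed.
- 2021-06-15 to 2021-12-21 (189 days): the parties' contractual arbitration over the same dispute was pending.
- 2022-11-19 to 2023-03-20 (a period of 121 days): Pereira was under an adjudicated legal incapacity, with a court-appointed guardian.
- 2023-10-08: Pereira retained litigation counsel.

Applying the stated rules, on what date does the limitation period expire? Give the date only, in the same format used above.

The claim accrued on 2019-10-05, when the wrongful act occurred.
The untolled deadline — 54 months after 2019-10-05 — is 2024-04-05.
The period was tolled for 121 days by the plaintiff's legal incapacity (2022-11-19 to 2023-03-20), pushing the deadline to 2024-08-04.
Although a pending arbitration ran from 2021-06-15 to 2021-12-21, the stated rules do not make that a tolling event, so it is disregarded.
None of the other events listed affects the running of the period under the stated rules.

2024-08-04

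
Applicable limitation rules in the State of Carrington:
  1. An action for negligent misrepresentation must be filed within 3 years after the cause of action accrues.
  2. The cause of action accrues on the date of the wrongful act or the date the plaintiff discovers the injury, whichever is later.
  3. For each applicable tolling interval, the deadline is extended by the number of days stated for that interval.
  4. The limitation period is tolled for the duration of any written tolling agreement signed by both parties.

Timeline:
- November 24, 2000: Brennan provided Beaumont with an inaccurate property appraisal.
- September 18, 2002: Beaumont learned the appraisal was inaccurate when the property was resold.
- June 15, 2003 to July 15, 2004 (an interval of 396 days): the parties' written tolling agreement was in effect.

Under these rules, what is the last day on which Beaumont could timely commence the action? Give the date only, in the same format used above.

The claim accrued on September 18, 2002 — the later of the November 24, 2000 act and the September 18, 2002 discovery.
Adding the 3 years base period to September 18, 2002 gives a deadline of September 18, 2005, before any tolling.
Because the written tolling agreement ran from June 15, 2003 to July 15, 2004, the deadline is extended by 396 days to October 19, 2006.

October 19, 2006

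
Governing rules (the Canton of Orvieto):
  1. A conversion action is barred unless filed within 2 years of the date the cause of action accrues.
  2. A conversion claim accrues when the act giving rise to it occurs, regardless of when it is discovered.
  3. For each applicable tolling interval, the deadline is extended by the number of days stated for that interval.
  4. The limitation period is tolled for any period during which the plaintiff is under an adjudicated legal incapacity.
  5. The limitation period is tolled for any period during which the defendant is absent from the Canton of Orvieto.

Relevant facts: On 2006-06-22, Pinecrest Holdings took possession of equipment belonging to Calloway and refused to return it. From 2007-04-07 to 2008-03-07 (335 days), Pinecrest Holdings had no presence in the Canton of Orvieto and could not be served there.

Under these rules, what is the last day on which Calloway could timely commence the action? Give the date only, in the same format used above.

2009-05-23

The cause of action accrued on 2006-06-22, the date of the act.
The untolled deadline — 2 years after 2006-06-22 — is 2008-06-22.
Because the defendant's absence from the jurisdiction ran from 2007-04-07 to 2008-03-07, the deadline is extended by 335 days to 2009-05-23.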